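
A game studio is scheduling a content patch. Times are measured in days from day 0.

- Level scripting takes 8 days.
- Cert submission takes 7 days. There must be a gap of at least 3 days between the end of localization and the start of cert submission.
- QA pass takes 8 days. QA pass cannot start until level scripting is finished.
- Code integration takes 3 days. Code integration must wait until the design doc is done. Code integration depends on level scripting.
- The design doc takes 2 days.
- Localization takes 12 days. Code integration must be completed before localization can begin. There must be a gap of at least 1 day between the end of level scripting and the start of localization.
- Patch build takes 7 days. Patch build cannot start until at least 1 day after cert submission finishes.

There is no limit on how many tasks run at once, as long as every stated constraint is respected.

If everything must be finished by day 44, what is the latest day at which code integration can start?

To finish by day 44, patch build (duration 7) must start no later than day 37.
Cert submission has to be done before patch build (must start by day 37, minus 1-day gap → day 36). That means finishing by day 36, i.e. starting by 36 − 7 = day 29.
Localization must finish before cert submission (must start by day 29, minus 3-day gap → day 26). With a 12-day duration, localization must start by 26 − 12 = day 14.
Code integration feeds into localization (must start by day 14); so code integration must finish by day 14 and therefore start by day 11.

11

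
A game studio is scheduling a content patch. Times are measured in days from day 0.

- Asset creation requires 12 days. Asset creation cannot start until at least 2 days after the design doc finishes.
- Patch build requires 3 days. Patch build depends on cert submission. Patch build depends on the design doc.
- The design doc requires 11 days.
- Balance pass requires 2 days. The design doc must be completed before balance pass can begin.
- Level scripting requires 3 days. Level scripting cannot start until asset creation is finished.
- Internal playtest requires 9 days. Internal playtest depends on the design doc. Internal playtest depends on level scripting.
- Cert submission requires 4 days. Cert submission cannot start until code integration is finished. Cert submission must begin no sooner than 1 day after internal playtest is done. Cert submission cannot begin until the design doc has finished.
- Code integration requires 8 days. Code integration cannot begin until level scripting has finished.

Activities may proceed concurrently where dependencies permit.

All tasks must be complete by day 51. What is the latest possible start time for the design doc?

6

Patch build has no dependents, so it just needs to finish by day 51. Starting by 51 − 3 = day 48 achieves that.
Cert submission has to be done before patch build (must start by day 48). That means finishing by day 48, i.e. starting by 48 − 4 = day 44.
Code integration must finish before cert submission (must start by day 44). With an 8-day duration, code integration must start by 44 − 8 = day 36.
Internal playtest must finish before cert submission (must start by day 44, minus 1-day gap → day 43). With a 9-day duration, internal playtest must start by 43 − 9 = day 34.
Level scripting must finish in time for code integration (must start by day 36); internal playtest (must start by day 34). The tightest is day 34, so level scripting must start by 34 − 3 = day 31.
Since level scripting (must start by day 31) depends on it, asset creation must finish by day 31. Backing off its 12-day duration gives a latest start of day 19.
To finish by day 51, balance pass (duration 2) must start no later than day 49.
The design doc must finish in time for asset creation (must start by day 19, minus 2-day gap → day 17); internal playtest (must start by day 34); balance pass (must start by day 49); cert submission (must start by day 44); patch build (must start by day 48). The tightest is day 17, so the design doc must start by 17 − 11 = day 6.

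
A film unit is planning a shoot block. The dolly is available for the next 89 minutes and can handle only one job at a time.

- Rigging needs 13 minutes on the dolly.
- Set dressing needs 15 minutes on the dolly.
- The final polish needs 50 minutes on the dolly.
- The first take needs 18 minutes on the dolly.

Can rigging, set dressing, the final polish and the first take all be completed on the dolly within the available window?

No

Running back to back, the jobs need 13 + 15 + 50 + 18 = 96 minutes on the dolly.
Since 96 > 89, they cannot all fit.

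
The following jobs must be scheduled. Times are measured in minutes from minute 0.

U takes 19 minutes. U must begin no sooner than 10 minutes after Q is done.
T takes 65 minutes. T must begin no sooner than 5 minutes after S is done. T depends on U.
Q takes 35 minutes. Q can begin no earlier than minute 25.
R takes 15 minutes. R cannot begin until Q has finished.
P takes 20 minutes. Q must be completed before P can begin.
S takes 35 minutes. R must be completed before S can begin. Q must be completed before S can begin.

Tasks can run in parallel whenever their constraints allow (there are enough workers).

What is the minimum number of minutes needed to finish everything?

180

After its own release at minute 25, Q can start at minute 25 and finishes at minute 60.
After Q (finishes minute 60, plus 10-minute gap → minute 70), U can start at minute 70 and finishes at minute 89.
R cannot begin until Q (finishes minute 60). It runs from minute 60 to 60 + 15 = minute 75.
S needs all of R (finishes minute 75); Q (finishes minute 60). That puts its earliest start at minute 75; it finishes at 75 + 35 = minute 110.
T cannot start until S (finishes minute 110, plus 5-minute gap → minute 115); U (finishes minute 89). The controlling bound is minute 115, so T finishes at 115 + 65 = minute 180.
P cannot begin until Q (finishes minute 60). It runs from minute 60 to 60 + 20 = minute 80.
All tasks are finished once the last one completes. Finish times: P at 80, Q at 60, R at 75, S at 110, T at 180, U at 89. The latest is minute 180.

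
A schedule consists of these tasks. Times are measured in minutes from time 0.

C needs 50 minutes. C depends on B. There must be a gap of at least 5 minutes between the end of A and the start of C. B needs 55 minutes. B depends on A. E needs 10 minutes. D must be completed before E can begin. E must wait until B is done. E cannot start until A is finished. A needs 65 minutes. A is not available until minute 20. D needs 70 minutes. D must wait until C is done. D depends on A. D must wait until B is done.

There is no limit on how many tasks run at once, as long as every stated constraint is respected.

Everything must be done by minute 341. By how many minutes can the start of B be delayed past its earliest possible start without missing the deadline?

71

A waits on its own release at minute 20, so it starts at minute 20 and finishes at 20 + 65 = minute 85.
B waits on A (finishes minute 85), so it starts at minute 85 and finishes at 85 + 55 = minute 140.

Working backward from the deadline:
Nothing follows E; the deadline of minute 341 is its only limit. It must start by 341 − 10 = minute 331.
D has to be done before E (must start by minute 331). That means finishing by minute 331, i.e. starting by 331 − 70 = minute 261.
Since D (must start by minute 261) depends on it, C must finish by minute 261. Backing off its 50-minute duration gives a latest start of minute 211.
B feeds C (must start by minute 211); D (must start by minute 261); E (must start by minute 331). Taking the minimum, B must finish by minute 211 and start by 211 − 55 = minute 156.
So B can start as early as minute 85 and as late as minute 156, giving 156 − 85 = 71 minutes of slack.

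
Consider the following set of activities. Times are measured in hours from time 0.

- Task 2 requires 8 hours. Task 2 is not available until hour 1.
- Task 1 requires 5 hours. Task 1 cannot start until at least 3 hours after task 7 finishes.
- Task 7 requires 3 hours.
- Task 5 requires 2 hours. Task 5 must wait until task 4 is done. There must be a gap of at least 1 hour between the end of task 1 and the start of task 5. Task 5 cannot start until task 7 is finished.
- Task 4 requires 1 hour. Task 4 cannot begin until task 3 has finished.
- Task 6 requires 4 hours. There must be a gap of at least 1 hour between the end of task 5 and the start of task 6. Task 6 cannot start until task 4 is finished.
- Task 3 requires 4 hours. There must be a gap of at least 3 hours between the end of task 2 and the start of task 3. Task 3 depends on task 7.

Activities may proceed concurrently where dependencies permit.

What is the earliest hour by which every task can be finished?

Nothing blocks task 7, so it runs from hour 0 to hour 3.
Task 1 cannot begin until task 7 (finishes hour 3, plus 3-hour gap → hour 6). It runs from hour 6 to 6 + 5 = hour 11.
Task 2 cannot begin until its own release at hour 1. It runs from hour 1 to 1 + 8 = hour 9.
Task 3 has to wait for task 2 (finishes hour 9, plus 3-hour gap → hour 12); task 7 (finishes hour 3). The latest of these is hour 12, so task 3 runs hour 12 to 12 + 4 = hour 16.
Task 4 cannot begin until task 3 (finishes hour 16). It runs from hour 16 to 16 + 1 = hour 17.
Task 5 cannot start until task 4 (finishes hour 17); task 1 (finishes hour 11, plus 1-hour gap → hour 12); task 7 (finishes hour 3). The controlling bound is hour 17, so task 5 finishes at 17 + 2 = hour 19.
For task 6: task 5 (finishes hour 19, plus 1-hour gap → hour 20); task 4 (finishes hour 17). Taking the maximum gives a start of hour 20, and it finishes at 20 + 4 = hour 24.
All tasks are finished once the last one completes. Finish times: Task 1 at 11, Task 2 at 9, Task 3 at 16, Task 4 at 17, Task 5 at 19, Task 6 at 24, Task 7 at 3. The latest is hour 24.

24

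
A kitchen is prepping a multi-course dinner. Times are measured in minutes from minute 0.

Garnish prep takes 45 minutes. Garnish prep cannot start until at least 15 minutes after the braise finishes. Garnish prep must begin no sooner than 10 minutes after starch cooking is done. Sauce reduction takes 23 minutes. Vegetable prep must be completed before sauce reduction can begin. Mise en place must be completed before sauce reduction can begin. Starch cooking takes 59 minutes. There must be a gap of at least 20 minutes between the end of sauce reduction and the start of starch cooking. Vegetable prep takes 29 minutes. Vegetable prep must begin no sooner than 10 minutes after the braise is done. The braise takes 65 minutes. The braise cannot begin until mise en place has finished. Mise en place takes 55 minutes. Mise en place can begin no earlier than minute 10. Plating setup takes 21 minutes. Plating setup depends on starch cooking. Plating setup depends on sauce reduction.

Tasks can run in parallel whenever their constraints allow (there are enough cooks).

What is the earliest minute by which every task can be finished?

326

Mise en place cannot begin until its own release at minute 10. It runs from minute 10 to 10 + 55 = minute 65.
After mise en place (finishes minute 65), the braise can start at minute 65 and finishes at minute 130.
Vegetable prep cannot begin until the braise (finishes minute 130, plus 10-minute gap → minute 140). It runs from minute 140 to 140 + 29 = minute 169.
Sauce reduction has to wait for vegetable prep (finishes minute 169); mise en place (finishes minute 65). The latest of these is minute 169, so sauce reduction runs minute 169 to 169 + 23 = minute 192.
Starch cooking waits on sauce reduction (finishes minute 192, plus 20-minute gap → minute 212), so it starts at minute 212 and finishes at 212 + 59 = minute 271.
Garnish prep needs all of the braise (finishes minute 130, plus 15-minute gap → minute 145); starch cooking (finishes minute 271, plus 10-minute gap → minute 281). That puts its earliest start at minute 281; it finishes at 281 + 45 = minute 326.
For plating setup: starch cooking (finishes minute 271); sauce reduction (finishes minute 192). Taking the maximum gives a start of minute 271, and it finishes at 271 + 21 = minute 292.
All tasks are finished once the last one completes. Finish times: Mise en place at 65, The braise at 130, Vegetable prep at 169, Sauce reduction at 192, Starch cooking at 271, Plating setup at 292, Garnish prep at 326. The latest is minute 326.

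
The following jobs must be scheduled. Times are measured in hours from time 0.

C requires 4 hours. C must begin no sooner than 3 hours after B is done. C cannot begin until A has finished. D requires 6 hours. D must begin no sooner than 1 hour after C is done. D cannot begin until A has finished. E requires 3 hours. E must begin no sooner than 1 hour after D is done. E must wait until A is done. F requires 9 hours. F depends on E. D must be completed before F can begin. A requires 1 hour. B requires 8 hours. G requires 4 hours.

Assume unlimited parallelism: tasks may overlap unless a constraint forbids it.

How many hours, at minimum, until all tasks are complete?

35

G can start immediately at hour 0; it finishes at hour 4.
B can start immediately at hour 0; it finishes at hour 8.
A can start immediately at hour 0; it finishes at hour 1.
For C: B (finishes hour 8, plus 3-hour gap → hour 11); A (finishes hour 1). Taking the maximum gives a start of hour 11, and it finishes at 11 + 4 = hour 15.
For D: C (finishes hour 15, plus 1-hour gap → hour 16); A (finishes hour 1). Taking the maximum gives a start of hour 16, and it finishes at 16 + 6 = hour 22.
For E: D (finishes hour 22, plus 1-hour gap → hour 23); A (finishes hour 1). Taking the maximum gives a start of hour 23, and it finishes at 23 + 3 = hour 26.
F needs all of E (finishes hour 26); D (finishes hour 22). That puts its earliest start at hour 26; it finishes at 26 + 9 = hour 35.
All tasks are finished once the last one completes. Finish times: A at 1, B at 8, C at 15, D at 22, E at 26, F at 35, G at 4. The latest is hour 35.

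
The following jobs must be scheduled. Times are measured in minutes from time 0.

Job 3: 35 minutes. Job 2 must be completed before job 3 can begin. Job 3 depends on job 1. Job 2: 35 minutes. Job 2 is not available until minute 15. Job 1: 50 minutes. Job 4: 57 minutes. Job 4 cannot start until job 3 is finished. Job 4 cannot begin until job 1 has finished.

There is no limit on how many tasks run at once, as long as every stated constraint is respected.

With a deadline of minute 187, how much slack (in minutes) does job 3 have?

After its own release at minute 15, job 2 can start at minute 15 and finishes at minute 50.
Job 1 can start immediately at minute 0; it finishes at minute 50.
Job 3 cannot start until job 2 (finishes minute 50); job 1 (finishes minute 50). The controlling bound is minute 50, so job 3 finishes at 50 + 35 = minute 85.

Working backward from the deadline:
To finish by minute 187, job 4 (duration 57) must start no later than minute 130.
Job 3 feeds into job 4 (must start by minute 130); so job 3 must finish by minute 130 and therefore start by minute 95.
So job 3 can start as early as minute 50 and as late as minute 95, giving 95 − 50 = 45 minutes of slack.

45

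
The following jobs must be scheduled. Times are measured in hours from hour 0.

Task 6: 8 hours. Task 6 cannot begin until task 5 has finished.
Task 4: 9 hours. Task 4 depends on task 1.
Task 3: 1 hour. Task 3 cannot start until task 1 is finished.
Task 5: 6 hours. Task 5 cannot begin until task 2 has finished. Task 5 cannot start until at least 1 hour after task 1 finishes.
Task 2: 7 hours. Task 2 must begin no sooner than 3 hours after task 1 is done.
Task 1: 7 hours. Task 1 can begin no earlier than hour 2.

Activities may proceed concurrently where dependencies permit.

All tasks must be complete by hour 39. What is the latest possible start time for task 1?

8

Task 6 must finish by hour 39; it takes 8 hours, so it must start by 39 − 8 = hour 31.
Since task 6 (must start by hour 31) depends on it, task 5 must finish by hour 31. Backing off its 6-hour duration gives a latest start of hour 25.
Task 2 must finish before task 5 (must start by hour 25). With a 7-hour duration, task 2 must start by 25 − 7 = hour 18.
Task 3 has no dependents, so it just needs to finish by hour 39. Starting by 39 − 1 = hour 38 achieves that.
Nothing follows task 4; the deadline of hour 39 is its only limit. It must start by 39 − 9 = hour 30.
Task 1 must finish in time for task 2 (must start by hour 18, minus 3-hour gap → hour 15); task 3 (must start by hour 38); task 4 (must start by hour 30); task 5 (must start by hour 25, minus 1-hour gap → hour 24). The tightest is hour 15, so task 1 must start by 15 − 7 = hour 8.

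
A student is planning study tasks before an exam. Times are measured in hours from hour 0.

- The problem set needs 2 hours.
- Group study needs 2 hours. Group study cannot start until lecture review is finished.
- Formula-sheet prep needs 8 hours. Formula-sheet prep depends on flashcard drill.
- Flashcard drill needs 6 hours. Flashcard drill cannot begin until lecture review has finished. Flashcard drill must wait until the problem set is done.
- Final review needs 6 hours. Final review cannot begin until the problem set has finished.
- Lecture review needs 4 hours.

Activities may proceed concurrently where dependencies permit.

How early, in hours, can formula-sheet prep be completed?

18

The problem set has no prerequisites, so it starts at hour 0 and finishes at hour 2.
Lecture review has no prerequisites, so it starts at hour 0 and finishes at hour 4.
Flashcard drill cannot start until lecture review (finishes hour 4); the problem set (finishes hour 2). The controlling bound is hour 4, so flashcard drill finishes at 4 + 6 = hour 10.
Formula-sheet prep waits on flashcard drill (finishes hour 10), so it starts at hour 10 and finishes at 10 + 8 = hour 18.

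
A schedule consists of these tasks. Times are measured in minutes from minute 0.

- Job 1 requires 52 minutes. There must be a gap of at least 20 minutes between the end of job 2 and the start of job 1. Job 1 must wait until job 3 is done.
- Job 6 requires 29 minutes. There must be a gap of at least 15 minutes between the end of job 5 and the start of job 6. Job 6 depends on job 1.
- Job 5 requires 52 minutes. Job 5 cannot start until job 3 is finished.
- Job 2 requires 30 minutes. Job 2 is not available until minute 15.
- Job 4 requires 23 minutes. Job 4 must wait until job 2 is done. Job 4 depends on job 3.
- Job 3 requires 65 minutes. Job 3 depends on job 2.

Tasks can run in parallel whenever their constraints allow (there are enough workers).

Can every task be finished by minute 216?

Job 2 waits on its own release at minute 15, so it starts at minute 15 and finishes at 15 + 30 = minute 45.
Job 3 waits on job 2 (finishes minute 45), so it starts at minute 45 and finishes at 45 + 65 = minute 110.
Job 5 waits on job 3 (finishes minute 110), so it starts at minute 110 and finishes at 110 + 52 = minute 162.
Job 4 has to wait for job 2 (finishes minute 45); job 3 (finishes minute 110). The latest of these is minute 110, so job 4 runs minute 110 to 110 + 23 = minute 133.
Job 1 needs all of job 2 (finishes minute 45, plus 20-minute gap → minute 65); job 3 (finishes minute 110). That puts its earliest start at minute 110; it finishes at 110 + 52 = minute 162.
Job 6 cannot start until job 5 (finishes minute 162, plus 15-minute gap → minute 177); job 1 (finishes minute 162). The controlling bound is minute 177, so job 6 finishes at 177 + 29 = minute 206.
Every task is finished by minute 206, which is no later than the deadline of 216, so the schedule is feasible.

Yes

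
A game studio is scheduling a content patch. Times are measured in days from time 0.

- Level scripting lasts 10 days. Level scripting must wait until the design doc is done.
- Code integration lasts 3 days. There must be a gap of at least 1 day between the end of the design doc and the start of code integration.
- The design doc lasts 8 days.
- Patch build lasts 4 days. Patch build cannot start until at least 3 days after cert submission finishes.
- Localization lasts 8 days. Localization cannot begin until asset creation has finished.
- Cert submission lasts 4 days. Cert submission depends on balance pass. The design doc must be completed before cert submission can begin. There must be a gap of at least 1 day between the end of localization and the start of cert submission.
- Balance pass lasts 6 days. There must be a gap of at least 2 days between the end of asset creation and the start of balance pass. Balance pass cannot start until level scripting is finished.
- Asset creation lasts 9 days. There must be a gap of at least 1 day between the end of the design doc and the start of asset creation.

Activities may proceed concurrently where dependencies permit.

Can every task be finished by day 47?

Yes

The design doc can start immediately at day 0; it finishes at day 8.
After the design doc (finishes day 8, plus 1-day gap → day 9), code integration can start at day 9 and finishes at day 12.
After the design doc (finishes day 8), level scripting can start at day 8 and finishes at day 18.
Asset creation cannot begin until the design doc (finishes day 8, plus 1-day gap → day 9). It runs from day 9 to 9 + 9 = day 18.
After asset creation (finishes day 18), localization can start at day 18 and finishes at day 26.
Balance pass has to wait for asset creation (finishes day 18, plus 2-day gap → day 20); level scripting (finishes day 18). The latest of these is day 20, so balance pass runs day 20 to 20 + 6 = day 26.
For cert submission: balance pass (finishes day 26); the design doc (finishes day 8); localization (finishes day 26, plus 1-day gap → day 27). Taking the maximum gives a start of day 27, and it finishes at 27 + 4 = day 31.
After cert submission (finishes day 31, plus 3-day gap → day 34), patch build can start at day 34 and finishes at day 38.
Every task is finished by day 38, which is no later than the deadline of 47, so the schedule is feasible.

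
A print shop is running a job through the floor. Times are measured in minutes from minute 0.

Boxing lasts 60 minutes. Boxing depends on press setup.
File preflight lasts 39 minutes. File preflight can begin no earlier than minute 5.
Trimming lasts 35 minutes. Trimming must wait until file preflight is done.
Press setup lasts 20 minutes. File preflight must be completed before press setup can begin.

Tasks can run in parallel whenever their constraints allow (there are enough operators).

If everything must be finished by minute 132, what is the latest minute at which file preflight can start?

Boxing must finish by minute 132; it takes 60 minutes, so it must start by 132 − 60 = minute 72.
Press setup has to be done before boxing (must start by minute 72). That means finishing by minute 72, i.e. starting by 72 − 20 = minute 52.
Nothing follows trimming; the deadline of minute 132 is its only limit. It must start by 132 − 35 = minute 97.
File preflight must finish in time for press setup (must start by minute 52); trimming (must start by minute 97). The tightest is minute 52, so file preflight must start by 52 − 39 = minute 13.

13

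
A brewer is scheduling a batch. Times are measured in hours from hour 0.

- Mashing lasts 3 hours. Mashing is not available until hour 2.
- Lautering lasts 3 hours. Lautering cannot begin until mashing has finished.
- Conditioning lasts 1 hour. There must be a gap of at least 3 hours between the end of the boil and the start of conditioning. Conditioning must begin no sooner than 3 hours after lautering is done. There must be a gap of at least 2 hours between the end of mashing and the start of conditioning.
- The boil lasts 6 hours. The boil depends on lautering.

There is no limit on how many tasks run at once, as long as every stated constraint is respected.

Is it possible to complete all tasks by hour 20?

After its own release at hour 2, mashing can start at hour 2 and finishes at hour 5.
Lautering cannot begin until mashing (finishes hour 5). It runs from hour 5 to 5 + 3 = hour 8.
The boil cannot begin until lautering (finishes hour 8). It runs from hour 8 to 8 + 6 = hour 14.
Conditioning cannot start until the boil (finishes hour 14, plus 3-hour gap → hour 17); lautering (finishes hour 8, plus 3-hour gap → hour 11); mashing (finishes hour 5, plus 2-hour gap → hour 7). The controlling bound is hour 17, so conditioning finishes at 17 + 1 = hour 18.
Every task is finished by hour 18, which is no later than the deadline of 20, so the schedule is feasible.

Yes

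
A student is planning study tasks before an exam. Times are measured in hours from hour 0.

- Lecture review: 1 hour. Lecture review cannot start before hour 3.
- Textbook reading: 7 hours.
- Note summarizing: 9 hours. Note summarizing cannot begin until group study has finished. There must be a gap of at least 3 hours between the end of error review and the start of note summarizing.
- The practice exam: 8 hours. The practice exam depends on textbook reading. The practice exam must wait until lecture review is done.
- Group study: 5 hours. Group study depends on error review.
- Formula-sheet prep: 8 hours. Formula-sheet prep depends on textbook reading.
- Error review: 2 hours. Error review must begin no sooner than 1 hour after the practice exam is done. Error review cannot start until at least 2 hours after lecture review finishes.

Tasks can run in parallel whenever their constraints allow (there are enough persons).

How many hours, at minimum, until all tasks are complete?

Lecture review cannot begin until its own release at hour 3. It runs from hour 3 to 3 + 1 = hour 4.
Textbook reading has no prerequisites, so it starts at hour 0 and finishes at hour 7.
After textbook reading (finishes hour 7), formula-sheet prep can start at hour 7 and finishes at hour 15.
The practice exam has to wait for textbook reading (finishes hour 7); lecture review (finishes hour 4). The latest of these is hour 7, so the practice exam runs hour 7 to 7 + 8 = hour 15.
Error review has to wait for the practice exam (finishes hour 15, plus 1-hour gap → hour 16); lecture review (finishes hour 4, plus 2-hour gap → hour 6). The latest of these is hour 16, so error review runs hour 16 to 16 + 2 = hour 18.
After error review (finishes hour 18), group study can start at hour 18 and finishes at hour 23.
Note summarizing needs all of group study (finishes hour 23); error review (finishes hour 18, plus 3-hour gap → hour 21). That puts its earliest start at hour 23; it finishes at 23 + 9 = hour 32.
All tasks are finished once the last one completes. Finish times: Textbook reading at 7, Lecture review at 4, The practice exam at 15, Error review at 18, Group study at 23, Note summarizing at 32, Formula-sheet prep at 15. The latest is hour 32.

32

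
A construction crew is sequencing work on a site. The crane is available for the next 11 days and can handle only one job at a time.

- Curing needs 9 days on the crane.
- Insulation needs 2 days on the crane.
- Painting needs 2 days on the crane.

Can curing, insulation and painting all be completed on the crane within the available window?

No

Running back to back, the jobs need 9 + 2 + 2 = 13 days on the crane.
Since 13 > 11, they cannot all fit.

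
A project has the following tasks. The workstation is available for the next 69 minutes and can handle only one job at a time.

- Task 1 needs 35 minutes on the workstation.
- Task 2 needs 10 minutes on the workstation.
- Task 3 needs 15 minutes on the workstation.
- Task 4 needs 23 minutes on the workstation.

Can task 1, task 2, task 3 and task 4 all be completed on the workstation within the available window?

Running back to back, the jobs need 35 + 10 + 15 + 23 = 83 minutes on the workstation.
Since 83 > 69, they cannot all fit.

No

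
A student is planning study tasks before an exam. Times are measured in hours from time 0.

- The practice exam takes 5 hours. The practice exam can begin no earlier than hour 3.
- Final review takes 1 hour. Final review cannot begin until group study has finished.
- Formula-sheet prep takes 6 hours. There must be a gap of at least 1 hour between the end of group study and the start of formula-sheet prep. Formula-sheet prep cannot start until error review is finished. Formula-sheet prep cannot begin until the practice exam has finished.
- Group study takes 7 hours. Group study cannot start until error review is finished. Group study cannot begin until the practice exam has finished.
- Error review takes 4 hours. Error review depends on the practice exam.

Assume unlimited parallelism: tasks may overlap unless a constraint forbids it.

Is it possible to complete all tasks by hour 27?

After its own release at hour 3, the practice exam can start at hour 3 and finishes at hour 8.
Error review cannot begin until the practice exam (finishes hour 8). It runs from hour 8 to 8 + 4 = hour 12.
Group study has to wait for error review (finishes hour 12); the practice exam (finishes hour 8). The latest of these is hour 12, so group study runs hour 12 to 12 + 7 = hour 19.
After group study (finishes hour 19), final review can start at hour 19 and finishes at hour 20.
For formula-sheet prep: group study (finishes hour 19, plus 1-hour gap → hour 20); error review (finishes hour 12); the practice exam (finishes hour 8). Taking the maximum gives a start of hour 20, and it finishes at 20 + 6 = hour 26.
Every task is finished by hour 26, which is no later than the deadline of 27, so the schedule is feasible.

Yes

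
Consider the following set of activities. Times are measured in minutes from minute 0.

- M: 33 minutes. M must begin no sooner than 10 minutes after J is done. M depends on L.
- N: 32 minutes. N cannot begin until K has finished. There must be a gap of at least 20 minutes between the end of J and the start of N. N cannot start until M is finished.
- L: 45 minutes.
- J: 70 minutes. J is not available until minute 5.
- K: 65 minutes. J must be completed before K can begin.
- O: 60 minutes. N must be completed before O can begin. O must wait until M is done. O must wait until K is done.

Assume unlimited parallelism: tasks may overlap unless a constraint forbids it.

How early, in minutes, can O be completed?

232

L can start immediately at minute 0; it finishes at minute 45.
J cannot begin until its own release at minute 5. It runs from minute 5 to 5 + 70 = minute 75.
M has to wait for J (finishes minute 75, plus 10-minute gap → minute 85); L (finishes minute 45). The latest of these is minute 85, so M runs minute 85 to 85 + 33 = minute 118.
K cannot begin until J (finishes minute 75). It runs from minute 75 to 75 + 65 = minute 140.
N needs all of K (finishes minute 140); J (finishes minute 75, plus 20-minute gap → minute 95); M (finishes minute 118). That puts its earliest start at minute 140; it finishes at 140 + 32 = minute 172.
O needs all of N (finishes minute 172); M (finishes minute 118); K (finishes minute 140). That puts its earliest start at minute 172; it finishes at 172 + 60 = minute 232.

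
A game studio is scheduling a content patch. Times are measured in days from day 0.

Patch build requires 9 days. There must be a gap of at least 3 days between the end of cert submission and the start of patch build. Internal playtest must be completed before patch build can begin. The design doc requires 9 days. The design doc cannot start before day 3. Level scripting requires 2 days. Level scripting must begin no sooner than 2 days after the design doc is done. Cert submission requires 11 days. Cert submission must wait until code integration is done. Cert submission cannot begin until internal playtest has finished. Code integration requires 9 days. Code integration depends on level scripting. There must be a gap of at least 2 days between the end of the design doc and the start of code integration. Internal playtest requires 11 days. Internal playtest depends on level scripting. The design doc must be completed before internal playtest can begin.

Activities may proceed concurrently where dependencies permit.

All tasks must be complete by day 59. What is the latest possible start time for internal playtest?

25

Patch build must finish by day 59; it takes 9 days, so it must start by 59 − 9 = day 50.
Cert submission must finish before patch build (must start by day 50, minus 3-day gap → day 47). With an 11-day duration, cert submission must start by 47 − 11 = day 36.
Internal playtest feeds cert submission (must start by day 36); patch build (must start by day 50). Taking the minimum, internal playtest must finish by day 36 and start by 36 − 11 = day 25.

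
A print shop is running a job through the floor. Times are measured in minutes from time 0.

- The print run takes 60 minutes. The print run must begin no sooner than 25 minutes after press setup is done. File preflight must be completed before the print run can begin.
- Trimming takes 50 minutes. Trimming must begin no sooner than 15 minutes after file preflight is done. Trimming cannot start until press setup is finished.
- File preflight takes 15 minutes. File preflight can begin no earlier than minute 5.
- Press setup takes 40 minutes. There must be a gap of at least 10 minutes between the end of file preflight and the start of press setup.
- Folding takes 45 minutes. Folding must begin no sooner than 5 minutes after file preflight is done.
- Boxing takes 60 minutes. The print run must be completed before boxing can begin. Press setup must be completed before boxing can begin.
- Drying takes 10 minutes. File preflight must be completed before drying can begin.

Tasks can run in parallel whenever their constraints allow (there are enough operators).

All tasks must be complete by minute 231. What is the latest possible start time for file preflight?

Boxing must finish by minute 231; it takes 60 minutes, so it must start by 231 − 60 = minute 171.
The print run has to be done before boxing (must start by minute 171). That means finishing by minute 171, i.e. starting by 171 − 60 = minute 111.
To finish by minute 231, trimming (duration 50) must start no later than minute 181.
For press setup: the print run (must start by minute 111, minus 25-minute gap → minute 86); trimming (must start by minute 181); boxing (must start by minute 171). The most restrictive is minute 86; with a 40-minute duration, press setup must start by minute 46.
To finish by minute 231, drying (duration 10) must start no later than minute 221.
To finish by minute 231, folding (duration 45) must start no later than minute 186.
File preflight has several dependents: press setup (must start by minute 46, minus 10-minute gap → minute 36); the print run (must start by minute 111); drying (must start by minute 221); trimming (must start by minute 181, minus 15-minute gap → minute 166); folding (must start by minute 186, minus 5-minute gap → minute 181). The earliest of those limits is minute 36, so file preflight must start by 36 − 15 = minute 21.

21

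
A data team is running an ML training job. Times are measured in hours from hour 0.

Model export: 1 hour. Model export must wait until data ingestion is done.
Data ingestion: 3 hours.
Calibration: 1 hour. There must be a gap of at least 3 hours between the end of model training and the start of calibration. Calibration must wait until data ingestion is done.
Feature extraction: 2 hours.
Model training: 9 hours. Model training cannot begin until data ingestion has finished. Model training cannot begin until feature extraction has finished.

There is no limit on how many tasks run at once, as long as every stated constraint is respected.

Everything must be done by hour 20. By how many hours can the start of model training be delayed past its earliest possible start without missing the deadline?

4

Feature extraction has no prerequisites, so it starts at hour 0 and finishes at hour 2.
Nothing blocks data ingestion, so it runs from hour 0 to hour 3.
For model training: data ingestion (finishes hour 3); feature extraction (finishes hour 2). Taking the maximum gives a start of hour 3, and it finishes at 3 + 9 = hour 12.

Working backward from the deadline:
Calibration must finish by hour 20; it takes 1 hour, so it must start by 20 − 1 = hour 19.
Model training feeds into calibration (must start by hour 19, minus 3-hour gap → hour 16); so model training must finish by hour 16 and therefore start by hour 7.
So model training can start as early as hour 3 and as late as hour 7, giving 7 − 3 = 4 hours of slack.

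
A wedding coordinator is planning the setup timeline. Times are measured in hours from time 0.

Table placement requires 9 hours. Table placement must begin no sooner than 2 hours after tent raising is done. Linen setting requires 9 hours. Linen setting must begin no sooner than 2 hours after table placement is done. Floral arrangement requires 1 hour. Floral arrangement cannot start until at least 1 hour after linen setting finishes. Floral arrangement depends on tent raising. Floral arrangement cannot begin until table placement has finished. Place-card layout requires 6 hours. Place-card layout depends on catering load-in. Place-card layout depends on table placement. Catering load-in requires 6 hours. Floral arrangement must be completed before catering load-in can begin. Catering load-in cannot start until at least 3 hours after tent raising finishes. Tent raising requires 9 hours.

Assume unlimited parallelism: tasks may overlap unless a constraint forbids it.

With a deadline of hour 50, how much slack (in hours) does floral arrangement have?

5

Tent raising has no prerequisites, so it starts at hour 0 and finishes at hour 9.
After tent raising (finishes hour 9, plus 2-hour gap → hour 11), table placement can start at hour 11 and finishes at hour 20.
Linen setting cannot begin until table placement (finishes hour 20, plus 2-hour gap → hour 22). It runs from hour 22 to 22 + 9 = hour 31.
Floral arrangement needs all of linen setting (finishes hour 31, plus 1-hour gap → hour 32); tent raising (finishes hour 9); table placement (finishes hour 20). That puts its earliest start at hour 32; it finishes at 32 + 1 = hour 33.

Working backward from the deadline:
To finish by hour 50, place-card layout (duration 6) must start no later than hour 44.
Catering load-in has to be done before place-card layout (must start by hour 44). That means finishing by hour 44, i.e. starting by 44 − 6 = hour 38.
Floral arrangement has to be done before catering load-in (must start by hour 38). That means finishing by hour 38, i.e. starting by 38 − 1 = hour 37.
So floral arrangement can start as early as hour 32 and as late as hour 37, giving 37 − 32 = 5 hours of slack.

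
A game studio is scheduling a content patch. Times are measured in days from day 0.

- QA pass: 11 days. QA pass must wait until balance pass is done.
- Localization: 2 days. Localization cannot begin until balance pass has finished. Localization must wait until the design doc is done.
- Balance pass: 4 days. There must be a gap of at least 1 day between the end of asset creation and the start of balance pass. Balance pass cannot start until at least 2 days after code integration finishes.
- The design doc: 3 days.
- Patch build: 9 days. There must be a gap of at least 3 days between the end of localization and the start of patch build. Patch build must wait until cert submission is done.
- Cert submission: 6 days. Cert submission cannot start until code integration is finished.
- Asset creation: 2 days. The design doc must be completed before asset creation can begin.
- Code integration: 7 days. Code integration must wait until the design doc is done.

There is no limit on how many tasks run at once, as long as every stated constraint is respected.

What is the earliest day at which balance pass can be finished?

16

Nothing blocks the design doc, so it runs from day 0 to day 3.
Code integration waits on the design doc (finishes day 3), so it starts at day 3 and finishes at 3 + 7 = day 10.
Asset creation cannot begin until the design doc (finishes day 3). It runs from day 3 to 3 + 2 = day 5.
Balance pass has to wait for asset creation (finishes day 5, plus 1-day gap → day 6); code integration (finishes day 10, plus 2-day gap → day 12). The latest of these is day 12, so balance pass runs day 12 to 12 + 4 = day 16.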